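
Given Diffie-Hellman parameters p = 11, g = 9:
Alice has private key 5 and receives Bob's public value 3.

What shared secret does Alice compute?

Step 1: s = B^a mod p = 3^5 mod 11.
  3^1 mod 11 = 3
  3^2 mod 11 = (3 * 3) mod 11 = 9
  3^3 mod 11 = (9 * 3) mod 11 = 5
  3^4 mod 11 = (5 * 3) mod 11 = 4
  3^5 mod 11 = (4 * 3) mod 11 = 1
Result: shared secret = 1.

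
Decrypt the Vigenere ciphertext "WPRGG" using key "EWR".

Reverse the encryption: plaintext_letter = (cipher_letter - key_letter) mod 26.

Step 1: Extend key: EWREW
Step 2: Decrypt each letter (c - k) mod 26:
  W(22) - E(4) = (22-4) mod 26 = 18 = S
  P(15) - W(22) = (15-22) mod 26 = 19 = T
  R(17) - R(17) = (17-17) mod 26 = 0 = A
  G(6) - E(4) = (6-4) mod 26 = 2 = C
  G(6) - W(22) = (6-22) mod 26 = 10 = K
Plaintext: STACK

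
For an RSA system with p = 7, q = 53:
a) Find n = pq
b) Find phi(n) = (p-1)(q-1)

Step 1: n = p * q = 7 * 53 = 371.
Step 2: phi(n) = (p-1)(q-1) = 6 * 52 = 312.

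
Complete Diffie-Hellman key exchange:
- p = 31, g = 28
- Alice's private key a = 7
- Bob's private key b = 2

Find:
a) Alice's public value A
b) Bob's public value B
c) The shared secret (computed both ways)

Step 1: A = g^a mod p = 28^7 mod 31 = 14.
Step 2: B = g^b mod p = 28^2 mod 31 = 9.
Step 3: Alice computes s = B^a mod p = 9^7 mod 31 = 10.
Step 4: Bob computes s = A^b mod p = 14^2 mod 31 = 10.
Both sides agree: shared secret = 10.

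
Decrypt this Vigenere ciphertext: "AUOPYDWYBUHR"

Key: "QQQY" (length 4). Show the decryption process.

Step 1: Key 'QQQY' has length 4. Extended key: QQQYQQQYQQQY
Step 2: Decrypt each position:
  A(0) - Q(16) = 10 = K
  U(20) - Q(16) = 4 = E
  O(14) - Q(16) = 24 = Y
  P(15) - Y(24) = 17 = R
  Y(24) - Q(16) = 8 = I
  D(3) - Q(16) = 13 = N
  W(22) - Q(16) = 6 = G
  Y(24) - Y(24) = 0 = A
  B(1) - Q(16) = 11 = L
  U(20) - Q(16) = 4 = E
  H(7) - Q(16) = 17 = R
  R(17) - Y(24) = 19 = T
Plaintext: KEYRINGALERT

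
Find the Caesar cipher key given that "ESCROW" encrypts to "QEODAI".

Step 1: Compare first letters: E (position 4) -> Q (position 16).
Step 2: Shift = (16 - 4) mod 26 = 12.
The shift value is 12.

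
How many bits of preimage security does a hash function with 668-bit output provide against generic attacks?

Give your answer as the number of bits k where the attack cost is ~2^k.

Step 1: The hash has a 668-bit output.
Step 2: Preimage resistance means: given a digest h(x), it should be infeasible to find any input that hashes to it.
With a 668-bit output there are 2^668 possible digests, so a generic brute-force preimage search costs about 2^668 evaluations.
Step 3: Security level = 668 bits.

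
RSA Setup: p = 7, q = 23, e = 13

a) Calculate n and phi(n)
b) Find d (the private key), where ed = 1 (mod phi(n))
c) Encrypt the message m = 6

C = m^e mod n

Step 1: n = 7 * 23 = 161.
Step 2: phi(n) = (7-1)(23-1) = 6 * 22 = 132.
Step 3: Find d = 13^(-1) mod 132 = 61.
  Verify: 13 * 61 = 793 = 1 (mod 132).
Step 4: C = 6^13 mod 161 = 13.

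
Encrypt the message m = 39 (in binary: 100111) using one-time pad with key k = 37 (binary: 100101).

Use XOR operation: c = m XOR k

Step 1: Write out the XOR operation bit by bit:
  Message: 100111
  Key:     100101
  XOR:     000010
Step 2: Convert to decimal: 000010 = 2.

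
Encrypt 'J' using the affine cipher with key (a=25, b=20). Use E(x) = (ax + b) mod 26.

Step 1: Convert 'J' to number: x = 9.
Step 2: E(9) = (25 * 9 + 20) mod 26 = 245 mod 26 = 11.
Step 3: Convert 11 back to letter: L.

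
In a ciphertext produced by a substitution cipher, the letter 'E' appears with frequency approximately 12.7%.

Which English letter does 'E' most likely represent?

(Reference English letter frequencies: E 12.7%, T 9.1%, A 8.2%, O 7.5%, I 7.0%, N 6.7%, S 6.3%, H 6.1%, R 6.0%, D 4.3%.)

Step 1: The observed frequency is 12.7%.
Step 2: Compare with English frequencies:
  E: 12.7% (difference: 0.0%) <-- closest
  T: 9.1% (difference: 3.6%)
  A: 8.2% (difference: 4.5%)
  O: 7.5% (difference: 5.2%)
  I: 7.0% (difference: 5.7%)
  N: 6.7% (difference: 6.0%)
  S: 6.3% (difference: 6.4%)
  H: 6.1% (difference: 6.6%)
  R: 6.0% (difference: 6.7%)
  D: 4.3% (difference: 8.4%)
Step 3: 'E' most likely represents 'E' (frequency 12.7%).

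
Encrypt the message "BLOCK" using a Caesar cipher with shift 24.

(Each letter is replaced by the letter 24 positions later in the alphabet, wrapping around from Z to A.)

Step 1: For each letter, shift forward by 24 positions (mod 26).
  B (position 1) -> position (1+24) mod 26 = 25 -> Z
  L (position 11) -> position (11+24) mod 26 = 9 -> J
  O (position 14) -> position (14+24) mod 26 = 12 -> M
  C (position 2) -> position (2+24) mod 26 = 0 -> A
  K (position 10) -> position (10+24) mod 26 = 8 -> I
Result: ZJMAI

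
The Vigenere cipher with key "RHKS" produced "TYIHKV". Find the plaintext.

Step 1: Extend key: RHKSRH
Step 2: Decrypt each letter (c - k) mod 26:
  T(19) - R(17) = (19-17) mod 26 = 2 = C
  Y(24) - H(7) = (24-7) mod 26 = 17 = R
  I(8) - K(10) = (8-10) mod 26 = 24 = Y
  H(7) - S(18) = (7-18) mod 26 = 15 = P
  K(10) - R(17) = (10-17) mod 26 = 19 = T
  V(21) - H(7) = (21-7) mod 26 = 14 = O
Plaintext: CRYPTO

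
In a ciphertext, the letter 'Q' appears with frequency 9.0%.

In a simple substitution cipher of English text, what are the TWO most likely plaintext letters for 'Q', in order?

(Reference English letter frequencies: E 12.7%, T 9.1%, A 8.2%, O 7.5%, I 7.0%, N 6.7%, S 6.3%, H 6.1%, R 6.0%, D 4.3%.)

Step 1: Observed frequency of 'Q' is 9.0%.
Step 2: Compute distances to each reference frequency and sort:
  T (9.1%): difference = 0.1% <-- BEST
  A (8.2%): difference = 0.8% <-- RUNNER-UP
  O (7.5%): difference = 1.5%
  I (7.0%): difference = 2.0%
  N (6.7%): difference = 2.3%
Step 3: Most likely is 'T' (9.1%, diff 0.1%); second most likely is 'A' (8.2%, diff 0.8%).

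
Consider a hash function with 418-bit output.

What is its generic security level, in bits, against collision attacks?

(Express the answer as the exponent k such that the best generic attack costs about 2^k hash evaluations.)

Step 1: The hash has a 418-bit output.
Step 2: Collision resistance means it should be infeasible to find any x != y with h(x) = h(y).
By the birthday bound, a generic collision search succeeds after about sqrt(2^418) = 2^(418/2) = 2^209 evaluations.
Step 3: Security level = 209 bits.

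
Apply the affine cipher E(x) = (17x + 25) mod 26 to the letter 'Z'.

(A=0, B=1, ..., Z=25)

Step 1: Convert 'Z' to number: x = 25.
Step 2: E(25) = (17 * 25 + 25) mod 26 = 450 mod 26 = 8.
Step 3: Convert 8 back to letter: I.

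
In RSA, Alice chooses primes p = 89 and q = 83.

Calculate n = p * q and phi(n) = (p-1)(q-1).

Step 1: n = p * q = 89 * 83 = 7387.
Step 2: phi(n) = (p-1)(q-1) = 88 * 82 = 7216.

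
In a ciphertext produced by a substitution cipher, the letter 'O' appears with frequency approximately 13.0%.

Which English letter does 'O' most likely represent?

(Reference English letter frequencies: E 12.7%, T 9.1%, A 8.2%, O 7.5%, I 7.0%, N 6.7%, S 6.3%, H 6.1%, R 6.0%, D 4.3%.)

Step 1: The observed frequency is 13.0%.
Step 2: Compare with English frequencies:
  E: 12.7% (difference: 0.3%) <-- closest
  T: 9.1% (difference: 3.9%)
  A: 8.2% (difference: 4.8%)
  O: 7.5% (difference: 5.5%)
  I: 7.0% (difference: 6.0%)
  N: 6.7% (difference: 6.3%)
  S: 6.3% (difference: 6.7%)
  H: 6.1% (difference: 6.9%)
  R: 6.0% (difference: 7.0%)
  D: 4.3% (difference: 8.7%)
Step 3: 'O' most likely represents 'E' (frequency 12.7%).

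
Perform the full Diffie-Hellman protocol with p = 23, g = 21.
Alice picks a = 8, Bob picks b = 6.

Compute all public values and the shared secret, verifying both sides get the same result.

Step 1: A = g^a mod p = 21^8 mod 23 = 3.
Step 2: B = g^b mod p = 21^6 mod 23 = 18.
Step 3: Alice computes s = B^a mod p = 18^8 mod 23 = 16.
Step 4: Bob computes s = A^b mod p = 3^6 mod 23 = 16.
Both sides agree: shared secret = 16.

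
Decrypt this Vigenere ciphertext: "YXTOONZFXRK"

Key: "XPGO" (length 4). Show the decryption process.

Step 1: Key 'XPGO' has length 4. Extended key: XPGOXPGOXPG
Step 2: Decrypt each position:
  Y(24) - X(23) = 1 = B
  X(23) - P(15) = 8 = I
  T(19) - G(6) = 13 = N
  O(14) - O(14) = 0 = A
  O(14) - X(23) = 17 = R
  N(13) - P(15) = 24 = Y
  Z(25) - G(6) = 19 = T
  F(5) - O(14) = 17 = R
  X(23) - X(23) = 0 = A
  R(17) - P(15) = 2 = C
  K(10) - G(6) = 4 = E
Plaintext: BINARYTRACE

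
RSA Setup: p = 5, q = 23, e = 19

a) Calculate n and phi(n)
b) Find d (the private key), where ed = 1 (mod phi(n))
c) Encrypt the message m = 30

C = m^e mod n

Step 1: n = 5 * 23 = 115.
Step 2: phi(n) = (5-1)(23-1) = 4 * 22 = 88.
Step 3: Find d = 19^(-1) mod 88 = 51.
  Verify: 19 * 51 = 969 = 1 (mod 88).
Step 4: C = 30^19 mod 115 = 80.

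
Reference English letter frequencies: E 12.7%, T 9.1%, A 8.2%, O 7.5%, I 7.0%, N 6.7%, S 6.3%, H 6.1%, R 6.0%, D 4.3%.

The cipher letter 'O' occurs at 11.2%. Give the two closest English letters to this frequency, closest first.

Step 1: Observed frequency of 'O' is 11.2%.
Step 2: Compute distances to each reference frequency and sort:
  E (12.7%): difference = 1.5% <-- BEST
  T (9.1%): difference = 2.1% <-- RUNNER-UP
  A (8.2%): difference = 3.0%
  O (7.5%): difference = 3.7%
  I (7.0%): difference = 4.2%
Step 3: Most likely is 'E' (12.7%, diff 1.5%); second most likely is 'T' (9.1%, diff 2.1%).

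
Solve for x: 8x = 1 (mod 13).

Step 1: We need x such that 8 * x = 1 (mod 13).
Step 2: Using the extended Euclidean algorithm or trial:
  8 * 5 = 40 = 3 * 13 + 1.
Step 3: Since 40 mod 13 = 1, the inverse is x = 5.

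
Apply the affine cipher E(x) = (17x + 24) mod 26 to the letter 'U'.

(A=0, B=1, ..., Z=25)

Step 1: Convert 'U' to number: x = 20.
Step 2: E(20) = (17 * 20 + 24) mod 26 = 364 mod 26 = 0.
Step 3: Convert 0 back to letter: A.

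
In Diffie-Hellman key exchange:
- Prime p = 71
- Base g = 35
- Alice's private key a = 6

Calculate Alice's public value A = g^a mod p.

Step 1: A = g^a mod p = 35^6 mod 71.
  35^1 mod 71 = 35
  35^2 mod 71 = (35 * 35) mod 71 = 18
  35^3 mod 71 = (18 * 35) mod 71 = 62
  35^4 mod 71 = (62 * 35) mod 71 = 40
  35^5 mod 71 = (40 * 35) mod 71 = 51
  35^6 mod 71 = (51 * 35) mod 71 = 10
Result: A = 10.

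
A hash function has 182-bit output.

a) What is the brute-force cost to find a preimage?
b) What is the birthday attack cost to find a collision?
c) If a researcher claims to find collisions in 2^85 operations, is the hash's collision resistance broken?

Step 1: Preimage resistance requires brute-force of 2^182 operations.
Step 2: Collision resistance (birthday bound) = 2^(182/2) = 2^91.
Step 3: The claimed attack costs 2^85 operations.
Step 4: Since 2^85 < 2^91, the claimed attack beats the generic birthday bound, so collision resistance is broken.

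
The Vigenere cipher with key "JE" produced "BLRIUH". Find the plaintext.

Step 1: Extend key: JEJEJE
Step 2: Decrypt each letter (c - k) mod 26:
  B(1) - J(9) = (1-9) mod 26 = 18 = S
  L(11) - E(4) = (11-4) mod 26 = 7 = H
  R(17) - J(9) = (17-9) mod 26 = 8 = I
  I(8) - E(4) = (8-4) mod 26 = 4 = E
  U(20) - J(9) = (20-9) mod 26 = 11 = L
  H(7) - E(4) = (7-4) mod 26 = 3 = D
Plaintext: SHIELD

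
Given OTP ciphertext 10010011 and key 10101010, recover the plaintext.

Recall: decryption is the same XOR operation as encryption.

Step 1: XOR ciphertext with key:
  Ciphertext: 10010011
  Key:        10101010
  XOR:        00111001
Step 2: Plaintext = 00111001 = 57 in decimal.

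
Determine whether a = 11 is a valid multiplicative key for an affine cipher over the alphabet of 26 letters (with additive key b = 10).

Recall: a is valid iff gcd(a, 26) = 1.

Step 1: Compute gcd(11, 26).
Step 2: gcd(11, 26) = 1.
Since gcd = 1, 11 is coprime with 26, so it is a valid key.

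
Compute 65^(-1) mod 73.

Step 1: We need x such that 65 * x = 1 (mod 73).
Step 2: Using the extended Euclidean algorithm or trial:
  65 * 9 = 585 = 8 * 73 + 1.
Step 3: Since 585 mod 73 = 1, the inverse is x = 9.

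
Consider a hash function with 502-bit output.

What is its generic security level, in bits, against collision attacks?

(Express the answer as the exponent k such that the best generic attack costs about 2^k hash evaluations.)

Step 1: The hash has a 502-bit output.
Step 2: Collision resistance means it should be infeasible to find any x != y with h(x) = h(y).
By the birthday bound, a generic collision search succeeds after about sqrt(2^502) = 2^(502/2) = 2^251 evaluations.
Step 3: Security level = 251 bits.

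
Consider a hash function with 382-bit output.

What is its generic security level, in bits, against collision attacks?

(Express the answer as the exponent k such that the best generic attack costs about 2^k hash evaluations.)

Step 1: The hash has a 382-bit output.
Step 2: Collision resistance means it should be infeasible to find any x != y with h(x) = h(y).
By the birthday bound, a generic collision search succeeds after about sqrt(2^382) = 2^(382/2) = 2^191 evaluations.
Step 3: Security level = 191 bits.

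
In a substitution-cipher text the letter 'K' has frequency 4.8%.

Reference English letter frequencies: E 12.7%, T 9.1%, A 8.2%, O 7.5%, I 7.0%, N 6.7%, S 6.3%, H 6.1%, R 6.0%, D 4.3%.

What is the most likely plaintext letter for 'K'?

Step 1: The observed frequency is 4.8%.
Step 2: Compare with English frequencies:
  E: 12.7% (difference: 7.9%)
  T: 9.1% (difference: 4.3%)
  A: 8.2% (difference: 3.4%)
  O: 7.5% (difference: 2.7%)
  I: 7.0% (difference: 2.2%)
  N: 6.7% (difference: 1.9%)
  S: 6.3% (difference: 1.5%)
  H: 6.1% (difference: 1.3%)
  R: 6.0% (difference: 1.2%)
  D: 4.3% (difference: 0.5%) <-- closest
Step 3: 'K' most likely represents 'D' (frequency 4.3%).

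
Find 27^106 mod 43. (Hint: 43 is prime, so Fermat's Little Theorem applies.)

Step 1: Since 43 is prime, by Fermat's Little Theorem: 27^42 = 1 (mod 43).
Step 2: Reduce exponent: 106 mod 42 = 22.
Step 3: So 27^106 = 27^22 (mod 43).
Step 4: 27^22 mod 43 = 16.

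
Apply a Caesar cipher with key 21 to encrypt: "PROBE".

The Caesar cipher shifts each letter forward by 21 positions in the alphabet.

Step 1: For each letter, shift forward by 21 positions (mod 26).
  P (position 15) -> position (15+21) mod 26 = 10 -> K
  R (position 17) -> position (17+21) mod 26 = 12 -> M
  O (position 14) -> position (14+21) mod 26 = 9 -> J
  B (position 1) -> position (1+21) mod 26 = 22 -> W
  E (position 4) -> position (4+21) mod 26 = 25 -> Z
Result: KMJWZ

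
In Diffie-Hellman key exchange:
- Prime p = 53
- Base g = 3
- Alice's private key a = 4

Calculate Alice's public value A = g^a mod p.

Step 1: A = g^a mod p = 3^4 mod 53.
  3^1 mod 53 = 3
  3^2 mod 53 = (3 * 3) mod 53 = 9
  3^3 mod 53 = (9 * 3) mod 53 = 27
  3^4 mod 53 = (27 * 3) mod 53 = 28
Result: A = 28.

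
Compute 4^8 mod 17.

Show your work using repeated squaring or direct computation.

Step 1: Compute 4^8 mod 17 step by step, reducing modulo 17 at each step.
  4^1 mod 17 = 4
  4^2 mod 17 = (4 * 4) mod 17 = 16
  4^3 mod 17 = (16 * 4) mod 17 = 13
  4^4 mod 17 = (13 * 4) mod 17 = 1
  4^5 mod 17 = (1 * 4) mod 17 = 4
  4^6 mod 17 = (4 * 4) mod 17 = 16
  4^7 mod 17 = (16 * 4) mod 17 = 13
  4^8 mod 17 = (13 * 4) mod 17 = 1
Step 2: Result = 1.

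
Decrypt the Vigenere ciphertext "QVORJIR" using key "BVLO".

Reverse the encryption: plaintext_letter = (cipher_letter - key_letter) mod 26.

Step 1: Extend key: BVLOBVL
Step 2: Decrypt each letter (c - k) mod 26:
  Q(16) - B(1) = (16-1) mod 26 = 15 = P
  V(21) - V(21) = (21-21) mod 26 = 0 = A
  O(14) - L(11) = (14-11) mod 26 = 3 = D
  R(17) - O(14) = (17-14) mod 26 = 3 = D
  J(9) - B(1) = (9-1) mod 26 = 8 = I
  I(8) - V(21) = (8-21) mod 26 = 13 = N
  R(17) - L(11) = (17-11) mod 26 = 6 = G
Plaintext: PADDING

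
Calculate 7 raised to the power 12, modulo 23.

Step 1: Compute 7^12 mod 23 step by step, reducing modulo 23 at each step.
  7^1 mod 23 = 7
  7^2 mod 23 = (7 * 7) mod 23 = 3
  7^3 mod 23 = (3 * 7) mod 23 = 21
  7^4 mod 23 = (21 * 7) mod 23 = 9
  7^5 mod 23 = (9 * 7) mod 23 = 17
  7^6 mod 23 = (17 * 7) mod 23 = 4
  7^7 mod 23 = (4 * 7) mod 23 = 5
  7^8 mod 23 = (5 * 7) mod 23 = 12
  7^9 mod 23 = (12 * 7) mod 23 = 15
  7^10 mod 23 = (15 * 7) mod 23 = 13
  7^11 mod 23 = (13 * 7) mod 23 = 22
  7^12 mod 23 = (22 * 7) mod 23 = 16
Step 2: Result = 16.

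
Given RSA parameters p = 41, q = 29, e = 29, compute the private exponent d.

Step 1: n = 41 * 29 = 1189.
Step 2: phi(n) = 40 * 28 = 1120.
Step 3: Find d such that 29 * d = 1 (mod 1120).
Step 4: d = 29^(-1) mod 1120 = 309.
Verification: 29 * 309 = 8961 = 8 * 1120 + 1.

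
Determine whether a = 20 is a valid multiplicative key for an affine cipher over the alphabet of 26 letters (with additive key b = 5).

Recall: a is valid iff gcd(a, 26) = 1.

Step 1: Compute gcd(20, 26).
Step 2: gcd(20, 26) = 2.
Since gcd = 2 != 1, 20 shares a common factor with 26, so it cannot be used.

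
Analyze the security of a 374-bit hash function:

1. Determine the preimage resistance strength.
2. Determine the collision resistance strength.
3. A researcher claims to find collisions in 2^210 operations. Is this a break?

Step 1: Preimage resistance requires brute-force of 2^374 operations.
Step 2: Collision resistance (birthday bound) = 2^(374/2) = 2^187.
Step 3: The claimed attack costs 2^210 operations.
Step 4: Since 2^210 >= 2^187, the claimed attack is no faster than the generic birthday attack, so this does not break collision resistance.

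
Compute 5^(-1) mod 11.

Step 1: We need x such that 5 * x = 1 (mod 11).
Step 2: Using the extended Euclidean algorithm or trial:
  5 * 9 = 45 = 4 * 11 + 1.
Step 3: Since 45 mod 11 = 1, the inverse is x = 9.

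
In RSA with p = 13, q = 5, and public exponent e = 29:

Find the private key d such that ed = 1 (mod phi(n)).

Step 1: n = 13 * 5 = 65.
Step 2: phi(n) = 12 * 4 = 48.
Step 3: Find d such that 29 * d = 1 (mod 48).
Step 4: d = 29^(-1) mod 48 = 5.
Verification: 29 * 5 = 145 = 3 * 48 + 1.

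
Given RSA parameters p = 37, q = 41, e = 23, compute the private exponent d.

Step 1: n = 37 * 41 = 1517.
Step 2: phi(n) = 36 * 40 = 1440.
Step 3: Find d such that 23 * d = 1 (mod 1440).
Step 4: d = 23^(-1) mod 1440 = 1127.
Verification: 23 * 1127 = 25921 = 18 * 1440 + 1.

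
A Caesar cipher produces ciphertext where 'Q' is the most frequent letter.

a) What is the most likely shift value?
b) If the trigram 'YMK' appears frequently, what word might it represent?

Step 1: In English, 'E' is the most frequent letter (12.7%).
Step 2: The most frequent ciphertext letter is 'Q' (position 16).
Step 3: Shift = (16 - 4) mod 26 = 12.
Step 4: Decrypt 'YMK' by shifting back 12:
  Y -> M
  M -> A
  K -> Y
Step 5: 'YMK' decrypts to 'MAY'.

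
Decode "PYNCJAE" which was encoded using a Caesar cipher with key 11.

Step 1: Reverse the shift by subtracting 11 from each letter position.
  P (position 15) -> position (15-11) mod 26 = 4 -> E
  Y (position 24) -> position (24-11) mod 26 = 13 -> N
  N (position 13) -> position (13-11) mod 26 = 2 -> C
  C (position 2) -> position (2-11) mod 26 = 17 -> R
  J (position 9) -> position (9-11) mod 26 = 24 -> Y
  A (position 0) -> position (0-11) mod 26 = 15 -> P
  E (position 4) -> position (4-11) mod 26 = 19 -> T
Decrypted message: ENCRYPT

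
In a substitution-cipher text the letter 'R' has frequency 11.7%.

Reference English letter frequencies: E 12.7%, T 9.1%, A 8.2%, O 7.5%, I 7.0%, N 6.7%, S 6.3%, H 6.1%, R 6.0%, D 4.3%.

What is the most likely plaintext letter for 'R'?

Step 1: The observed frequency is 11.7%.
Step 2: Compare with English frequencies:
  E: 12.7% (difference: 1.0%) <-- closest
  T: 9.1% (difference: 2.6%)
  A: 8.2% (difference: 3.5%)
  O: 7.5% (difference: 4.2%)
  I: 7.0% (difference: 4.7%)
  N: 6.7% (difference: 5.0%)
  S: 6.3% (difference: 5.4%)
  H: 6.1% (difference: 5.6%)
  R: 6.0% (difference: 5.7%)
  D: 4.3% (difference: 7.4%)
Step 3: 'R' most likely represents 'E' (frequency 12.7%).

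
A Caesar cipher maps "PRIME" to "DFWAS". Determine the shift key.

Step 1: Compare first letters: P (position 15) -> D (position 3).
Step 2: Shift = (3 - 15) mod 26 = 14.
The shift value is 14.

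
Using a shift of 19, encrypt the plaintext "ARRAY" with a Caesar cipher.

Step 1: For each letter, shift forward by 19 positions (mod 26).
  A (position 0) -> position (0+19) mod 26 = 19 -> T
  R (position 17) -> position (17+19) mod 26 = 10 -> K
  R (position 17) -> position (17+19) mod 26 = 10 -> K
  A (position 0) -> position (0+19) mod 26 = 19 -> T
  Y (position 24) -> position (24+19) mod 26 = 17 -> R
Result: TKKTR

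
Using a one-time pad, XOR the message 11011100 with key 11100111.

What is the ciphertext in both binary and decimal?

Step 1: Write out the XOR operation bit by bit:
  Message: 11011100
  Key:     11100111
  XOR:     00111011
Step 2: Convert to decimal: 00111011 = 59.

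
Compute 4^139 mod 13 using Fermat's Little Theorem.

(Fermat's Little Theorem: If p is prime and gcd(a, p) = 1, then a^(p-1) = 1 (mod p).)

Step 1: Since 13 is prime, by Fermat's Little Theorem: 4^12 = 1 (mod 13).
Step 2: Reduce exponent: 139 mod 12 = 7.
Step 3: So 4^139 = 4^7 (mod 13).
Step 4: 4^7 mod 13 = 4.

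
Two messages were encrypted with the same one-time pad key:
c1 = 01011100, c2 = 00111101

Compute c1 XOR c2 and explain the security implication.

Step 1: c1 XOR c2 = (m1 XOR k) XOR (m2 XOR k).
Step 2: By XOR associativity/commutativity: = m1 XOR m2 XOR k XOR k = m1 XOR m2.
Step 3: 01011100 XOR 00111101 = 01100001 = 97.
Step 4: The key cancels out! An attacker learns m1 XOR m2 = 97, revealing the relationship between plaintexts.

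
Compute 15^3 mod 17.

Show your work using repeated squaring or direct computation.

Step 1: Compute 15^3 mod 17 step by step, reducing modulo 17 at each step.
  15^1 mod 17 = 15
  15^2 mod 17 = (15 * 15) mod 17 = 4
  15^3 mod 17 = (4 * 15) mod 17 = 9
Step 2: Result = 9.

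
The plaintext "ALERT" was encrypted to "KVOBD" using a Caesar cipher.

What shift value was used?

Step 1: Compare first letters: A (position 0) -> K (position 10).
Step 2: Shift = (10 - 0) mod 26 = 10.
The shift value is 10.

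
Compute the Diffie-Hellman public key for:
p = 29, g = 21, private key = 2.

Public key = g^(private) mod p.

Step 1: A = g^a mod p = 21^2 mod 29.
  21^1 mod 29 = 21
  21^2 mod 29 = (21 * 21) mod 29 = 6
Result: A = 6.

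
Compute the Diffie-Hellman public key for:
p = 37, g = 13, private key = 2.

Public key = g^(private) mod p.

Step 1: A = g^a mod p = 13^2 mod 37.
  13^1 mod 37 = 13
  13^2 mod 37 = (13 * 13) mod 37 = 21
Result: A = 21.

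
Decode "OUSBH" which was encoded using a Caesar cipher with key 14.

Step 1: Reverse the shift by subtracting 14 from each letter position.
  O (position 14) -> position (14-14) mod 26 = 0 -> A
  U (position 20) -> position (20-14) mod 26 = 6 -> G
  S (position 18) -> position (18-14) mod 26 = 4 -> E
  B (position 1) -> position (1-14) mod 26 = 13 -> N
  H (position 7) -> position (7-14) mod 26 = 19 -> T
Decrypted message: AGENT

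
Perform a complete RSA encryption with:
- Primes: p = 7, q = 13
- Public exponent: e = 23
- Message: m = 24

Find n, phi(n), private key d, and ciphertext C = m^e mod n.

Step 1: n = 7 * 13 = 91.
Step 2: phi(n) = (7-1)(13-1) = 6 * 12 = 72.
Step 3: Find d = 23^(-1) mod 72 = 47.
  Verify: 23 * 47 = 1081 = 1 (mod 72).
Step 4: C = 24^23 mod 91 = 19.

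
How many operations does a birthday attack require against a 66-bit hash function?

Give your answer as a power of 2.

Step 1: The birthday paradox gives collision probability ~50% after sqrt(2^n) = 2^(n/2) hashes.
Step 2: For 66-bit output: 2^(66/2) = 2^33.
Step 3: Approximately 2^33 hash computations needed.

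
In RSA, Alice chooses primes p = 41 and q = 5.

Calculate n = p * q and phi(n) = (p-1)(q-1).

Step 1: n = p * q = 41 * 5 = 205.
Step 2: phi(n) = (p-1)(q-1) = 40 * 4 = 160.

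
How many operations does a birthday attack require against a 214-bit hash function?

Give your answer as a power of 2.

Step 1: The birthday paradox gives collision probability ~50% after sqrt(2^n) = 2^(n/2) hashes.
Step 2: For 214-bit output: 2^(214/2) = 2^107.
Step 3: Approximately 2^107 hash computations needed.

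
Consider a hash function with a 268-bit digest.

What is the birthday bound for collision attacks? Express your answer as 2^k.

Step 1: The birthday paradox gives collision probability ~50% after sqrt(2^n) = 2^(n/2) hashes.
Step 2: For 268-bit output: 2^(268/2) = 2^134.
Step 3: Approximately 2^134 hash computations needed.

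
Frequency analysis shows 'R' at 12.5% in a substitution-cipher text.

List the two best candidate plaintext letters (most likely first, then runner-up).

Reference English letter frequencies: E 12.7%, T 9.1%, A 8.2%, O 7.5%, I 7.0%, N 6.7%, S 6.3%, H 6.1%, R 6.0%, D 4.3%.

Step 1: Observed frequency of 'R' is 12.5%.
Step 2: Compute distances to each reference frequency and sort:
  E (12.7%): difference = 0.2% <-- BEST
  T (9.1%): difference = 3.4% <-- RUNNER-UP
  A (8.2%): difference = 4.3%
  O (7.5%): difference = 5.0%
  I (7.0%): difference = 5.5%
Step 3: Most likely is 'E' (12.7%, diff 0.2%); second most likely is 'T' (9.1%, diff 3.4%).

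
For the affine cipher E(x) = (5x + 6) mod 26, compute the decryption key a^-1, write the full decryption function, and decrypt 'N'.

Step 1: Find a^-1, the modular inverse of 5 mod 26.
Step 2: We need 5 * a^-1 = 1 (mod 26).
Step 3: 5 * 21 = 105 = 4 * 26 + 1, so a^-1 = 21.
Step 4: D(y) = 21(y - 6) mod 26.
Step 5: Apply to 'N' (y = 13): D(13) = 21 * (13 - 6) mod 26 = 21 * 7 mod 26 = 17 -> 'R'.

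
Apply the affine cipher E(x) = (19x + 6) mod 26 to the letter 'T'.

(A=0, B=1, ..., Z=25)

Step 1: Convert 'T' to number: x = 19.
Step 2: E(19) = (19 * 19 + 6) mod 26 = 367 mod 26 = 3.
Step 3: Convert 3 back to letter: D.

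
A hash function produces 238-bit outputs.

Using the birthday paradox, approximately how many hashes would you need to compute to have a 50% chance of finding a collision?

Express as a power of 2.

Step 1: The birthday paradox gives collision probability ~50% after sqrt(2^n) = 2^(n/2) hashes.
Step 2: For 238-bit output: 2^(238/2) = 2^119.
Step 3: Approximately 2^119 hash computations needed.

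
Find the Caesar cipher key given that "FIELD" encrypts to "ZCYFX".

Step 1: Compare first letters: F (position 5) -> Z (position 25).
Step 2: Shift = (25 - 5) mod 26 = 20.
The shift value is 20.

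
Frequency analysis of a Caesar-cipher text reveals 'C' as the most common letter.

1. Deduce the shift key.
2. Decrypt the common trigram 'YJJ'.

Step 1: In English, 'E' is the most frequent letter (12.7%).
Step 2: The most frequent ciphertext letter is 'C' (position 2).
Step 3: Shift = (2 - 4) mod 26 = 24.
Step 4: Decrypt 'YJJ' by shifting back 24:
  Y -> A
  J -> L
  J -> L
Step 5: 'YJJ' decrypts to 'ALL'.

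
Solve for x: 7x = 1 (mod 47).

Step 1: We need x such that 7 * x = 1 (mod 47).
Step 2: Using the extended Euclidean algorithm or trial:
  7 * 27 = 189 = 4 * 47 + 1.
Step 3: Since 189 mod 47 = 1, the inverse is x = 27.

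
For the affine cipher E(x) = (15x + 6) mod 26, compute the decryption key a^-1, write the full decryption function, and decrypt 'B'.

Step 1: Find a^-1, the modular inverse of 15 mod 26.
Step 2: We need 15 * a^-1 = 1 (mod 26).
Step 3: 15 * 7 = 105 = 4 * 26 + 1, so a^-1 = 7.
Step 4: D(y) = 7(y - 6) mod 26.
Step 5: Apply to 'B' (y = 1): D(1) = 7 * (1 - 6) mod 26 = 7 * -5 mod 26 = 17 -> 'R'.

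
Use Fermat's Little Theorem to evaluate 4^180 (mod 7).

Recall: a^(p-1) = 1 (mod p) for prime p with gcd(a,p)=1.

Step 1: Since 7 is prime, by Fermat's Little Theorem: 4^6 = 1 (mod 7).
Step 2: Reduce exponent: 180 mod 6 = 0.
Step 3: So 4^180 = 4^0 (mod 7).
Step 4: 4^0 mod 7 = 1.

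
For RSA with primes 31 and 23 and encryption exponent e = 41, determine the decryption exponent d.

Step 1: n = 31 * 23 = 713.
Step 2: phi(n) = 30 * 22 = 660.
Step 3: Find d such that 41 * d = 1 (mod 660).
Step 4: d = 41^(-1) mod 660 = 161.
Verification: 41 * 161 = 6601 = 10 * 660 + 1.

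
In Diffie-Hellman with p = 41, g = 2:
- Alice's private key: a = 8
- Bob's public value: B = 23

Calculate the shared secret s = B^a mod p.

Step 1: s = B^a mod p = 23^8 mod 41.
  23^1 mod 41 = 23
  23^2 mod 41 = (23 * 23) mod 41 = 37
  23^3 mod 41 = (37 * 23) mod 41 = 31
  23^4 mod 41 = (31 * 23) mod 41 = 16
  23^5 mod 41 = (16 * 23) mod 41 = 40
  23^6 mod 41 = (40 * 23) mod 41 = 18
  23^7 mod 41 = (18 * 23) mod 41 = 4
  23^8 mod 41 = (4 * 23) mod 41 = 10
Result: shared secret = 10.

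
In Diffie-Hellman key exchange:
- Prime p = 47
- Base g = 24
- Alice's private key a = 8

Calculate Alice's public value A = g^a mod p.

Step 1: A = g^a mod p = 24^8 mod 47.
  24^1 mod 47 = 24
  24^2 mod 47 = (24 * 24) mod 47 = 12
  24^3 mod 47 = (12 * 24) mod 47 = 6
  24^4 mod 47 = (6 * 24) mod 47 = 3
  24^5 mod 47 = (3 * 24) mod 47 = 25
  24^6 mod 47 = (25 * 24) mod 47 = 36
  24^7 mod 47 = (36 * 24) mod 47 = 18
  24^8 mod 47 = (18 * 24) mod 47 = 9
Result: A = 9.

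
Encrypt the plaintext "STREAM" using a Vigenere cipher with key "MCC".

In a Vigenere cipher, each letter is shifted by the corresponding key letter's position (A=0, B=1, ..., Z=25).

Step 1: Repeat key to match plaintext length:
  Plaintext: STREAM
  Key:       MCCMCC
Step 2: Encrypt each letter:
  S(18) + M(12) = (18+12) mod 26 = 4 = E
  T(19) + C(2) = (19+2) mod 26 = 21 = V
  R(17) + C(2) = (17+2) mod 26 = 19 = T
  E(4) + M(12) = (4+12) mod 26 = 16 = Q
  A(0) + C(2) = (0+2) mod 26 = 2 = C
  M(12) + C(2) = (12+2) mod 26 = 14 = O
Ciphertext: EVTQCO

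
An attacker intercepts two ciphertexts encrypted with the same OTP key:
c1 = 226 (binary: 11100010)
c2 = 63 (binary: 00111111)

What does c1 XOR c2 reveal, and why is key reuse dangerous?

Step 1: c1 XOR c2 = (m1 XOR k) XOR (m2 XOR k).
Step 2: By XOR associativity/commutativity: = m1 XOR m2 XOR k XOR k = m1 XOR m2.
Step 3: 11100010 XOR 00111111 = 11011101 = 221.
Step 4: The key cancels out! An attacker learns m1 XOR m2 = 221, revealing the relationship between plaintexts.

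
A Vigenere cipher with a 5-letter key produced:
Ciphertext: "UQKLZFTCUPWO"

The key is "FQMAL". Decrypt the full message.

Step 1: Key 'FQMAL' has length 5. Extended key: FQMALFQMALFQ
Step 2: Decrypt each position:
  U(20) - F(5) = 15 = P
  Q(16) - Q(16) = 0 = A
  K(10) - M(12) = 24 = Y
  L(11) - A(0) = 11 = L
  Z(25) - L(11) = 14 = O
  F(5) - F(5) = 0 = A
  T(19) - Q(16) = 3 = D
  C(2) - M(12) = 16 = Q
  U(20) - A(0) = 20 = U
  P(15) - L(11) = 4 = E
  W(22) - F(5) = 17 = R
  O(14) - Q(16) = 24 = Y
Plaintext: PAYLOADQUERY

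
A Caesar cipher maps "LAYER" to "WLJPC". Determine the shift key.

Step 1: Compare first letters: L (position 11) -> W (position 22).
Step 2: Shift = (22 - 11) mod 26 = 11.
The shift value is 11.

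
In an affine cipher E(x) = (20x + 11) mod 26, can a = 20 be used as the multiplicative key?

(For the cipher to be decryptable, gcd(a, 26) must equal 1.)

Step 1: Compute gcd(20, 26).
Step 2: gcd(20, 26) = 2.
Since gcd = 2 != 1, 20 shares a common factor with 26, so it cannot be used.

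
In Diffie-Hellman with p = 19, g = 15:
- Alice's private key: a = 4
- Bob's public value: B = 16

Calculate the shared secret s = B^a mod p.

Step 1: s = B^a mod p = 16^4 mod 19.
  16^1 mod 19 = 16
  16^2 mod 19 = (16 * 16) mod 19 = 9
  16^3 mod 19 = (9 * 16) mod 19 = 11
  16^4 mod 19 = (11 * 16) mod 19 = 5
Result: shared secret = 5.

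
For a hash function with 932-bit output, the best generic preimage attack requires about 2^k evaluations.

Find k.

Step 1: The hash has a 932-bit output.
Step 2: Preimage resistance means: given a digest h(x), it should be infeasible to find any input that hashes to it.
With a 932-bit output there are 2^932 possible digests, so a generic brute-force preimage search costs about 2^932 evaluations.
Step 3: Security level = 932 bits.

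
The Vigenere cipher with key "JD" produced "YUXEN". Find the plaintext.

Step 1: Extend key: JDJDJ
Step 2: Decrypt each letter (c - k) mod 26:
  Y(24) - J(9) = (24-9) mod 26 = 15 = P
  U(20) - D(3) = (20-3) mod 26 = 17 = R
  X(23) - J(9) = (23-9) mod 26 = 14 = O
  E(4) - D(3) = (4-3) mod 26 = 1 = B
  N(13) - J(9) = (13-9) mod 26 = 4 = E
Plaintext: PROBE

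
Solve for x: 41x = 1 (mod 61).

Step 1: We need x such that 41 * x = 1 (mod 61).
Step 2: Using the extended Euclidean algorithm or trial:
  41 * 3 = 123 = 2 * 61 + 1.
Step 3: Since 123 mod 61 = 1, the inverse is x = 3.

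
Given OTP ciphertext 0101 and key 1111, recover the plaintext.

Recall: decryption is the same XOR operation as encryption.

Step 1: XOR ciphertext with key:
  Ciphertext: 0101
  Key:        1111
  XOR:        1010
Step 2: Plaintext = 1010 = 10 in decimal.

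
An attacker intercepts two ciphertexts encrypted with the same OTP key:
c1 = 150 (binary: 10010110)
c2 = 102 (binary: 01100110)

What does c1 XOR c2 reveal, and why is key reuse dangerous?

Step 1: c1 XOR c2 = (m1 XOR k) XOR (m2 XOR k).
Step 2: By XOR associativity/commutativity: = m1 XOR m2 XOR k XOR k = m1 XOR m2.
Step 3: 10010110 XOR 01100110 = 11110000 = 240.
Step 4: The key cancels out! An attacker learns m1 XOR m2 = 240, revealing the relationship between plaintexts.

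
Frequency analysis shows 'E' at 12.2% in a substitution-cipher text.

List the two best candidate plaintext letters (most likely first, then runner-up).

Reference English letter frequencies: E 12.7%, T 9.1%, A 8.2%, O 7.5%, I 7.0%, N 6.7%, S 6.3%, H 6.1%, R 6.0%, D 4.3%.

Step 1: Observed frequency of 'E' is 12.2%.
Step 2: Compute distances to each reference frequency and sort:
  E (12.7%): difference = 0.5% <-- BEST
  T (9.1%): difference = 3.1% <-- RUNNER-UP
  A (8.2%): difference = 4.0%
  O (7.5%): difference = 4.7%
  I (7.0%): difference = 5.2%
Step 3: Most likely is 'E' (12.7%, diff 0.5%); second most likely is 'T' (9.1%, diff 3.1%).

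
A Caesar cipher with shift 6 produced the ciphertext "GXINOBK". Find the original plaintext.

Step 1: Reverse the shift by subtracting 6 from each letter position.
  G (position 6) -> position (6-6) mod 26 = 0 -> A
  X (position 23) -> position (23-6) mod 26 = 17 -> R
  I (position 8) -> position (8-6) mod 26 = 2 -> C
  N (position 13) -> position (13-6) mod 26 = 7 -> H
  O (position 14) -> position (14-6) mod 26 = 8 -> I
  B (position 1) -> position (1-6) mod 26 = 21 -> V
  K (position 10) -> position (10-6) mod 26 = 4 -> E
Decrypted message: ARCHIVE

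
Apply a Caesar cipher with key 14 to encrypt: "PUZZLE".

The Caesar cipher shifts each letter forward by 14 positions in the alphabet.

Step 1: For each letter, shift forward by 14 positions (mod 26).
  P (position 15) -> position (15+14) mod 26 = 3 -> D
  U (position 20) -> position (20+14) mod 26 = 8 -> I
  Z (position 25) -> position (25+14) mod 26 = 13 -> N
  Z (position 25) -> position (25+14) mod 26 = 13 -> N
  L (position 11) -> position (11+14) mod 26 = 25 -> Z
  E (position 4) -> position (4+14) mod 26 = 18 -> S
Result: DINNZS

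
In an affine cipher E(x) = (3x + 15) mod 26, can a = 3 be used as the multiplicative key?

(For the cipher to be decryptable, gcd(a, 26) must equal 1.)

Step 1: Compute gcd(3, 26).
Step 2: gcd(3, 26) = 1.
Since gcd = 1, 3 is coprime with 26, so it is a valid key.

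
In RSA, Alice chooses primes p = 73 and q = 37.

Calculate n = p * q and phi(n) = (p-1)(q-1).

Step 1: n = p * q = 73 * 37 = 2701.
Step 2: phi(n) = (p-1)(q-1) = 72 * 36 = 2592.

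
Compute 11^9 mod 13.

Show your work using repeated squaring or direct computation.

Step 1: Compute 11^9 mod 13 step by step, reducing modulo 13 at each step.
  11^1 mod 13 = 11
  11^2 mod 13 = (11 * 11) mod 13 = 4
  11^3 mod 13 = (4 * 11) mod 13 = 5
  11^4 mod 13 = (5 * 11) mod 13 = 3
  11^5 mod 13 = (3 * 11) mod 13 = 7
  11^6 mod 13 = (7 * 11) mod 13 = 12
  11^7 mod 13 = (12 * 11) mod 13 = 2
  11^8 mod 13 = (2 * 11) mod 13 = 9
  11^9 mod 13 = (9 * 11) mod 13 = 8
Step 2: Result = 8.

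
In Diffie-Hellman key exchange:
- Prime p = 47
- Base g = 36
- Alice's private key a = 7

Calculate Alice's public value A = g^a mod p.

Step 1: A = g^a mod p = 36^7 mod 47.
  36^1 mod 47 = 36
  36^2 mod 47 = (36 * 36) mod 47 = 27
  36^3 mod 47 = (27 * 36) mod 47 = 32
  36^4 mod 47 = (32 * 36) mod 47 = 24
  36^5 mod 47 = (24 * 36) mod 47 = 18
  36^6 mod 47 = (18 * 36) mod 47 = 37
  36^7 mod 47 = (37 * 36) mod 47 = 16
Result: A = 16.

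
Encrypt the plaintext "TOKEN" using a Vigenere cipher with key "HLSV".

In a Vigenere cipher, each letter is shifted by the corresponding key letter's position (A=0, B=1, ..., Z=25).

Step 1: Repeat key to match plaintext length:
  Plaintext: TOKEN
  Key:       HLSVH
Step 2: Encrypt each letter:
  T(19) + H(7) = (19+7) mod 26 = 0 = A
  O(14) + L(11) = (14+11) mod 26 = 25 = Z
  K(10) + S(18) = (10+18) mod 26 = 2 = C
  E(4) + V(21) = (4+21) mod 26 = 25 = Z
  N(13) + H(7) = (13+7) mod 26 = 20 = U
Ciphertext: AZCZU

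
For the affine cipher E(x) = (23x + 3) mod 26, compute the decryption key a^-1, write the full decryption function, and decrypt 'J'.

Step 1: Find a^-1, the modular inverse of 23 mod 26.
Step 2: We need 23 * a^-1 = 1 (mod 26).
Step 3: 23 * 17 = 391 = 15 * 26 + 1, so a^-1 = 17.
Step 4: D(y) = 17(y - 3) mod 26.
Step 5: Apply to 'J' (y = 9): D(9) = 17 * (9 - 3) mod 26 = 17 * 6 mod 26 = 24 -> 'Y'.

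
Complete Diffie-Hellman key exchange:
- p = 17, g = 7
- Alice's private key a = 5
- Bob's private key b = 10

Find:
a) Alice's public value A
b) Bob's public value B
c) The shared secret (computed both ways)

Step 1: A = g^a mod p = 7^5 mod 17 = 11.
Step 2: B = g^b mod p = 7^10 mod 17 = 2.
Step 3: Alice computes s = B^a mod p = 2^5 mod 17 = 15.
Step 4: Bob computes s = A^b mod p = 11^10 mod 17 = 15.
Both sides agree: shared secret = 15.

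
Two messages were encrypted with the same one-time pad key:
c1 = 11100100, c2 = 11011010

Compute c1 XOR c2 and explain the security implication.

Step 1: c1 XOR c2 = (m1 XOR k) XOR (m2 XOR k).
Step 2: By XOR associativity/commutativity: = m1 XOR m2 XOR k XOR k = m1 XOR m2.
Step 3: 11100100 XOR 11011010 = 00111110 = 62.
Step 4: The key cancels out! An attacker learns m1 XOR m2 = 62, revealing the relationship between plaintexts.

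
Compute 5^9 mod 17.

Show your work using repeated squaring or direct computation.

Step 1: Compute 5^9 mod 17 step by step, reducing modulo 17 at each step.
  5^1 mod 17 = 5
  5^2 mod 17 = (5 * 5) mod 17 = 8
  5^3 mod 17 = (8 * 5) mod 17 = 6
  5^4 mod 17 = (6 * 5) mod 17 = 13
  5^5 mod 17 = (13 * 5) mod 17 = 14
  5^6 mod 17 = (14 * 5) mod 17 = 2
  5^7 mod 17 = (2 * 5) mod 17 = 10
  5^8 mod 17 = (10 * 5) mod 17 = 16
  5^9 mod 17 = (16 * 5) mod 17 = 12
Step 2: Result = 12.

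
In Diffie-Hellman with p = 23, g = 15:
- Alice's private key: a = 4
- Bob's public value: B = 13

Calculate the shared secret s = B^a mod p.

Step 1: s = B^a mod p = 13^4 mod 23.
  13^1 mod 23 = 13
  13^2 mod 23 = (13 * 13) mod 23 = 8
  13^3 mod 23 = (8 * 13) mod 23 = 12
  13^4 mod 23 = (12 * 13) mod 23 = 18
Result: shared secret = 18.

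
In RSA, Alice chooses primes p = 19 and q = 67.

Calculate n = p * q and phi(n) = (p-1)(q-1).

Step 1: n = p * q = 19 * 67 = 1273.
Step 2: phi(n) = (p-1)(q-1) = 18 * 66 = 1188.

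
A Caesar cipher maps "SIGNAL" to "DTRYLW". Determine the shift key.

Step 1: Compare first letters: S (position 18) -> D (position 3).
Step 2: Shift = (3 - 18) mod 26 = 11.
The shift value is 11.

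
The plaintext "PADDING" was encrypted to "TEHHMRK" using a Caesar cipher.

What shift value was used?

Step 1: Compare first letters: P (position 15) -> T (position 19).
Step 2: Shift = (19 - 15) mod 26 = 4.
The shift value is 4.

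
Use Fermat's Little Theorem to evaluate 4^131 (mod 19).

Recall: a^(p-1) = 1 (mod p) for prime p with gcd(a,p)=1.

Step 1: Since 19 is prime, by Fermat's Little Theorem: 4^18 = 1 (mod 19).
Step 2: Reduce exponent: 131 mod 18 = 5.
Step 3: So 4^131 = 4^5 (mod 19).
Step 4: 4^5 mod 19 = 17.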